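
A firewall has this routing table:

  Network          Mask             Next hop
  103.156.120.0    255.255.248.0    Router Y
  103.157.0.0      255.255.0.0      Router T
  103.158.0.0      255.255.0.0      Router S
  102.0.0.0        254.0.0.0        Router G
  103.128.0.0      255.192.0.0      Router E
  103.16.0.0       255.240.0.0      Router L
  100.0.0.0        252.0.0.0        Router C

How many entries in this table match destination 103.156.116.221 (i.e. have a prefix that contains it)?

3

Prefixes containing 103.156.116.221:
  100.0.0.0/6 (100.0.0.0 - 103.255.255.255)
  102.0.0.0/7 (102.0.0.0 - 103.255.255.255)
  103.128.0.0/10 (103.128.0.0 - 103.191.255.255)
Total matching entries: 3.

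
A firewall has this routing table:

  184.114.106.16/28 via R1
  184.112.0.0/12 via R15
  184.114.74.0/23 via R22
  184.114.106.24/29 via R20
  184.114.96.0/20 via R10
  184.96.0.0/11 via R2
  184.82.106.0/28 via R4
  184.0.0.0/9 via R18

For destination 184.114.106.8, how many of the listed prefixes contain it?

4

Prefixes containing 184.114.106.8:
  184.0.0.0/9 (184.0.0.0 - 184.127.255.255)
  184.96.0.0/11 (184.96.0.0 - 184.127.255.255)
  184.112.0.0/12 (184.112.0.0 - 184.127.255.255)
  184.114.96.0/20 (184.114.96.0 - 184.114.111.255)
Total matching entries: 4.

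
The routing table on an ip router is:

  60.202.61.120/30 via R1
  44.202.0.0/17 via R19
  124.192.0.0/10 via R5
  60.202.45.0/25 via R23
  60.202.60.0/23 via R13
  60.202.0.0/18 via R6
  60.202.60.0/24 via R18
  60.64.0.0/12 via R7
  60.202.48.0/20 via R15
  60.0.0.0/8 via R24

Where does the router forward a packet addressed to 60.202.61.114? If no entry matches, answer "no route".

Routes whose prefix contains 60.202.61.114:
  60.0.0.0/8 (60.0.0.0 - 60.255.255.255) -> R24
  60.202.0.0/18 (60.202.0.0 - 60.202.63.255) -> R6
  60.202.48.0/20 (60.202.48.0 - 60.202.63.255) -> R15
  60.202.60.0/23 (60.202.60.0 - 60.202.61.255) -> R13
More-specific entries that do NOT match:
  60.202.61.120/30 (60.202.61.120 - 60.202.61.123) does not contain 60.202.61.114
  60.202.45.0/25 (60.202.45.0 - 60.202.45.127) does not contain 60.202.61.114
  60.202.60.0/24 (60.202.60.0 - 60.202.60.255) does not contain 60.202.61.114
Longest matching prefix is /23 -> next hop R13.

R13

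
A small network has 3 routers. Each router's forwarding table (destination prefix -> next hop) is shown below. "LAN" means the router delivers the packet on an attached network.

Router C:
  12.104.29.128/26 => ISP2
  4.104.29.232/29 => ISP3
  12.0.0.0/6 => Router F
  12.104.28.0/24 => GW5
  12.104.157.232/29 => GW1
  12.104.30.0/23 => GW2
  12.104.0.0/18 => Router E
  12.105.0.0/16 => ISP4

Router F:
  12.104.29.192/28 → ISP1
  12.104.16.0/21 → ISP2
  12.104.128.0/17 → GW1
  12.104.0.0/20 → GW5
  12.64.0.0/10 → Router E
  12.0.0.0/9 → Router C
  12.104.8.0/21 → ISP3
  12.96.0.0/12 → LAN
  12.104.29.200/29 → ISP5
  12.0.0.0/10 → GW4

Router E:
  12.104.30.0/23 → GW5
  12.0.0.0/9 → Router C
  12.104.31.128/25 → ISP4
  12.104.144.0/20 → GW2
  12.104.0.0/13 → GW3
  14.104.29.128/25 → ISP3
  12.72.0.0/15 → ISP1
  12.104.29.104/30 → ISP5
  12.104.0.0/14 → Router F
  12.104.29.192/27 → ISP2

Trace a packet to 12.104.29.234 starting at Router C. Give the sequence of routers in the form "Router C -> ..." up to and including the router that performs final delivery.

At Router C: longest match for 12.104.29.234 is 12.104.0.0/18 -> Router E
At Router E: longest match for 12.104.29.234 is 12.104.0.0/14 -> Router F
At Router F: longest match for 12.104.29.234 is 12.96.0.0/12 -> LAN

Router C -> Router E -> Router F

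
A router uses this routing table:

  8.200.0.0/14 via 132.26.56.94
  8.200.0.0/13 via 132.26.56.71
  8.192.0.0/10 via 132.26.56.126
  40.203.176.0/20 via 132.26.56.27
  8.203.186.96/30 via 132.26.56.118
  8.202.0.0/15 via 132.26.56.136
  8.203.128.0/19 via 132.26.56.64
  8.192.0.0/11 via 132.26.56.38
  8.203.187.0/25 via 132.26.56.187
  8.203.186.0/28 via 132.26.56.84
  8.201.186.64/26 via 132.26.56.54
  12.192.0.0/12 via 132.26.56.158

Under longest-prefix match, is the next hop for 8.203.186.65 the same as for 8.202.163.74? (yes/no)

yes

8.203.186.65: longest match 8.202.0.0/15 -> 132.26.56.136
8.202.163.74: longest match 8.202.0.0/15 -> 132.26.56.136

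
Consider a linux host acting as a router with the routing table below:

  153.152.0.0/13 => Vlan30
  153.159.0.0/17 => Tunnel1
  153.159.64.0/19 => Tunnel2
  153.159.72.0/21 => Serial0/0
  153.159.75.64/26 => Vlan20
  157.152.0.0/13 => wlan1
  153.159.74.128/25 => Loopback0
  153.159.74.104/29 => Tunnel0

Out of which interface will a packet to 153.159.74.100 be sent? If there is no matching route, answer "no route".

Serial0/0

Routes whose prefix contains 153.159.74.100:
  153.152.0.0/13 (153.152.0.0 - 153.159.255.255) -> Vlan30
  153.159.0.0/17 (153.159.0.0 - 153.159.127.255) -> Tunnel1
  153.159.64.0/19 (153.159.64.0 - 153.159.95.255) -> Tunnel2
  153.159.72.0/21 (153.159.72.0 - 153.159.79.255) -> Serial0/0
More-specific entries that do NOT match:
  153.159.74.104/29 (153.159.74.104 - 153.159.74.111) does not contain 153.159.74.100
  153.159.75.64/26 (153.159.75.64 - 153.159.75.127) does not contain 153.159.74.100
  153.159.74.128/25 (153.159.74.128 - 153.159.74.255) does not contain 153.159.74.100
Longest matching prefix is /21 -> interface Serial0/0.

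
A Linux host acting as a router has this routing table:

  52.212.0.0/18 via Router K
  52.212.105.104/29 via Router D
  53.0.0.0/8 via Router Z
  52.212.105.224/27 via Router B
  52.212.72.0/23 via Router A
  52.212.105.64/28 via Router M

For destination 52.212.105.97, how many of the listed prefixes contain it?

No listed prefix contains 52.212.105.97.
Total matching entries: 0.

0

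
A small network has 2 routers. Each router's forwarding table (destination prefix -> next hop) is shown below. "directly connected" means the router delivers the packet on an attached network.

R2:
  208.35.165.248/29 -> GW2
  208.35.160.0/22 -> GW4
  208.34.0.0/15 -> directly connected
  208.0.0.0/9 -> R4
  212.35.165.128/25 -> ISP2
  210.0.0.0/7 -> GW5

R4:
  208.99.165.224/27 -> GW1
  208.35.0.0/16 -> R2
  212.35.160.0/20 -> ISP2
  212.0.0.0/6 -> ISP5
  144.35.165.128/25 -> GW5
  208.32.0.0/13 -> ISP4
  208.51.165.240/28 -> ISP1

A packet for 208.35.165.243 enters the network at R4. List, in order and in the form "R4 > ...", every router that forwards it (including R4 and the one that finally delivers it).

R4 > R2

At R4: longest match for 208.35.165.243 is 208.35.0.0/16 -> R2
At R2: longest match for 208.35.165.243 is 208.34.0.0/15 -> directly connected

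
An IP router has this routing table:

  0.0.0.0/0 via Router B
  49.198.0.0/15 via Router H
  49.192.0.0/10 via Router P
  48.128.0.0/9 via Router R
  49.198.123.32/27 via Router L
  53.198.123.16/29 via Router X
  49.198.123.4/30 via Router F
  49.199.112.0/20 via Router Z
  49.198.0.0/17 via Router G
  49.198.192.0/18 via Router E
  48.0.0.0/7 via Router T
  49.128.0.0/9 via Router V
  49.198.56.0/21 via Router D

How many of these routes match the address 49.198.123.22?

Prefixes containing 49.198.123.22:
  0.0.0.0/0 (default, matches everything)
  48.0.0.0/7 (48.0.0.0 - 49.255.255.255)
  49.128.0.0/9 (49.128.0.0 - 49.255.255.255)
  49.192.0.0/10 (49.192.0.0 - 49.255.255.255)
  49.198.0.0/15 (49.198.0.0 - 49.199.255.255)
  49.198.0.0/17 (49.198.0.0 - 49.198.127.255)
Total matching entries: 6.

6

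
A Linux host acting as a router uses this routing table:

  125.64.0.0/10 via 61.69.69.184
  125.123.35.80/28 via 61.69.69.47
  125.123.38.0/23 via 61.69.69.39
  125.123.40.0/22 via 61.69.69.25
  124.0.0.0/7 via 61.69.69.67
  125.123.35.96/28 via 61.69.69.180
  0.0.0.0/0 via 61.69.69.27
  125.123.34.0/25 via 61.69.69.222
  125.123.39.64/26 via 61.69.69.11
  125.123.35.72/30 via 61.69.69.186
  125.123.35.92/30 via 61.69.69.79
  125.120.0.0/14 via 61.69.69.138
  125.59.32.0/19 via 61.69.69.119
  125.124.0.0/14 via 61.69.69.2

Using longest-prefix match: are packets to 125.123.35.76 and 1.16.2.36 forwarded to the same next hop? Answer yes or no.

125.123.35.76: longest match 125.120.0.0/14 -> 61.69.69.138
1.16.2.36: longest match 0.0.0.0/0 -> 61.69.69.27

no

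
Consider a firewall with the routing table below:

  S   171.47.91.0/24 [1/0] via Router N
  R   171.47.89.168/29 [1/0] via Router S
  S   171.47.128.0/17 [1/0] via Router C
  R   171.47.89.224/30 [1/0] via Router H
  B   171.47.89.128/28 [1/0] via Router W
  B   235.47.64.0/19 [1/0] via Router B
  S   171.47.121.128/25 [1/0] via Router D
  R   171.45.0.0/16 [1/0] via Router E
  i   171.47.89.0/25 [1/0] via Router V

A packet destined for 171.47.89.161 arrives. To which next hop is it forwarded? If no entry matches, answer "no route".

no route

No entry's prefix contains 171.47.89.161; there is no default route.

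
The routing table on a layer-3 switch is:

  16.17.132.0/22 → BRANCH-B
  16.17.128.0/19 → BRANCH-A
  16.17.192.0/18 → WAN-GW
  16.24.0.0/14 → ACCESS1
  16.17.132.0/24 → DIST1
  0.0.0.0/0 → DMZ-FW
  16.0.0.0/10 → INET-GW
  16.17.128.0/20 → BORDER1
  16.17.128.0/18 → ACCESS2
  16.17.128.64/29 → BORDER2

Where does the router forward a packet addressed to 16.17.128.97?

BORDER1

Routes whose prefix contains 16.17.128.97:
  0.0.0.0/0 (default, matches everything) -> DMZ-FW
  16.0.0.0/10 (16.0.0.0 - 16.63.255.255) -> INET-GW
  16.17.128.0/18 (16.17.128.0 - 16.17.191.255) -> ACCESS2
  16.17.128.0/19 (16.17.128.0 - 16.17.159.255) -> BRANCH-A
  16.17.128.0/20 (16.17.128.0 - 16.17.143.255) -> BORDER1
More-specific entries that do NOT match:
  16.17.128.64/29 (16.17.128.64 - 16.17.128.71) does not contain 16.17.128.97
  16.17.132.0/24 (16.17.132.0 - 16.17.132.255) does not contain 16.17.128.97
  16.17.132.0/22 (16.17.132.0 - 16.17.135.255) does not contain 16.17.128.97
Longest matching prefix is /20 -> next hop BORDER1.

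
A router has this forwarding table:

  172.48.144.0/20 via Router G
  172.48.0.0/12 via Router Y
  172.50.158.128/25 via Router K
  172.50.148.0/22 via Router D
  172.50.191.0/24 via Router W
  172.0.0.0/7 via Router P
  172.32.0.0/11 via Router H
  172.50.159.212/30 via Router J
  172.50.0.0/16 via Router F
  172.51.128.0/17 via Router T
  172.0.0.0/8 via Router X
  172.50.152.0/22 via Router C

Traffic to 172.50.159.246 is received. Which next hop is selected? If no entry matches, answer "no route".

Routes whose prefix contains 172.50.159.246:
  172.0.0.0/7 (172.0.0.0 - 173.255.255.255) -> Router P
  172.0.0.0/8 (172.0.0.0 - 172.255.255.255) -> Router X
  172.32.0.0/11 (172.32.0.0 - 172.63.255.255) -> Router H
  172.48.0.0/12 (172.48.0.0 - 172.63.255.255) -> Router Y
  172.50.0.0/16 (172.50.0.0 - 172.50.255.255) -> Router F
More-specific entries that do NOT match:
  172.50.159.212/30 (172.50.159.212 - 172.50.159.215) does not contain 172.50.159.246
  172.50.158.128/25 (172.50.158.128 - 172.50.158.255) does not contain 172.50.159.246
  172.50.191.0/24 (172.50.191.0 - 172.50.191.255) does not contain 172.50.159.246
  172.50.148.0/22 (172.50.148.0 - 172.50.151.255) does not contain 172.50.159.246
  172.50.152.0/22 (172.50.152.0 - 172.50.155.255) does not contain 172.50.159.246
  172.48.144.0/20 (172.48.144.0 - 172.48.159.255) does not contain 172.50.159.246
  172.51.128.0/17 (172.51.128.0 - 172.51.255.255) does not contain 172.50.159.246
Longest matching prefix is /16 -> next hop Router F.

Router F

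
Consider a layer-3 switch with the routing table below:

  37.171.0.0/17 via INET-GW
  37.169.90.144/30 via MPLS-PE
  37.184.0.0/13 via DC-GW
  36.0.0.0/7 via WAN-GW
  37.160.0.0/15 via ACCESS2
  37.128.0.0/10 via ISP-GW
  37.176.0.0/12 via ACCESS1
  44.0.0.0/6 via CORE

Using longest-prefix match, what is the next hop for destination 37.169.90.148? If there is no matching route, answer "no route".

ISP-GW

Routes whose prefix contains 37.169.90.148:
  36.0.0.0/7 (36.0.0.0 - 37.255.255.255) -> WAN-GW
  37.128.0.0/10 (37.128.0.0 - 37.191.255.255) -> ISP-GW
More-specific entries that do NOT match:
  37.169.90.144/30 (37.169.90.144 - 37.169.90.147) does not contain 37.169.90.148
  37.171.0.0/17 (37.171.0.0 - 37.171.127.255) does not contain 37.169.90.148
  37.160.0.0/15 (37.160.0.0 - 37.161.255.255) does not contain 37.169.90.148
  37.184.0.0/13 (37.184.0.0 - 37.191.255.255) does not contain 37.169.90.148
  37.176.0.0/12 (37.176.0.0 - 37.191.255.255) does not contain 37.169.90.148
Longest matching prefix is /10 -> next hop ISP-GW.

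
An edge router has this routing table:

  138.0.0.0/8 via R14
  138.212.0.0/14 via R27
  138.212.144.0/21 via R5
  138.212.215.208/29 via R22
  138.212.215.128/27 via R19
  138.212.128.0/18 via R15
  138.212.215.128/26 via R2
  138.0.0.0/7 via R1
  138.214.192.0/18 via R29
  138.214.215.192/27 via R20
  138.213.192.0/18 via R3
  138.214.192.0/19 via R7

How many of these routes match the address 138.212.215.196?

Prefixes containing 138.212.215.196:
  138.0.0.0/7 (138.0.0.0 - 139.255.255.255)
  138.0.0.0/8 (138.0.0.0 - 138.255.255.255)
  138.212.0.0/14 (138.212.0.0 - 138.215.255.255)
Total matching entries: 3.

3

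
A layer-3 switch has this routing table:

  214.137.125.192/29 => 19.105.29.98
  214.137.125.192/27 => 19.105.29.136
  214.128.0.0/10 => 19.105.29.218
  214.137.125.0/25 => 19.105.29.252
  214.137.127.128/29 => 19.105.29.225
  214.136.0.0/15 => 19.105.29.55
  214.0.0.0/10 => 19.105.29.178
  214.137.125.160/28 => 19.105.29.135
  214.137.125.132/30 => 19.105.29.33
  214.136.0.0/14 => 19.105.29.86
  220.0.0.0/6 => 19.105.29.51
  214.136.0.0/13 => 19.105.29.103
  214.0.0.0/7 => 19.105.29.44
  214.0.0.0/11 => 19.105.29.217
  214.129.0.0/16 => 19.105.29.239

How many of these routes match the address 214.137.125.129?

Prefixes containing 214.137.125.129:
  214.0.0.0/7 (214.0.0.0 - 215.255.255.255)
  214.128.0.0/10 (214.128.0.0 - 214.191.255.255)
  214.136.0.0/13 (214.136.0.0 - 214.143.255.255)
  214.136.0.0/14 (214.136.0.0 - 214.139.255.255)
  214.136.0.0/15 (214.136.0.0 - 214.137.255.255)
Total matching entries: 5.

5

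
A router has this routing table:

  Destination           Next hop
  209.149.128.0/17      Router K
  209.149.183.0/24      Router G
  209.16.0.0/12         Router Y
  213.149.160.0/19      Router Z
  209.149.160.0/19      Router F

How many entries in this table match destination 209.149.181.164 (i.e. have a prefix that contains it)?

Prefixes containing 209.149.181.164:
  209.149.128.0/17 (209.149.128.0 - 209.149.255.255)
  209.149.160.0/19 (209.149.160.0 - 209.149.191.255)
Total matching entries: 2.

2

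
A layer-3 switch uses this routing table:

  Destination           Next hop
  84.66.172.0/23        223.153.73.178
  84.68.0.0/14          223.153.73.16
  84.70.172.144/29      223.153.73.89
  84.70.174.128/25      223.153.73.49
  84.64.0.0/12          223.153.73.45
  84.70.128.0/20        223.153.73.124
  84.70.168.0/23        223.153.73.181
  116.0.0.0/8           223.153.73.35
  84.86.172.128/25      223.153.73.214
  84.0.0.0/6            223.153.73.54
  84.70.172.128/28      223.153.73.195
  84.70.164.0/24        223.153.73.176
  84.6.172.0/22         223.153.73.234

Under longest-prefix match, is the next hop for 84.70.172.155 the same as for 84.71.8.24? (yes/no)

84.70.172.155: longest match 84.68.0.0/14 -> 223.153.73.16
84.71.8.24: longest match 84.68.0.0/14 -> 223.153.73.16

yes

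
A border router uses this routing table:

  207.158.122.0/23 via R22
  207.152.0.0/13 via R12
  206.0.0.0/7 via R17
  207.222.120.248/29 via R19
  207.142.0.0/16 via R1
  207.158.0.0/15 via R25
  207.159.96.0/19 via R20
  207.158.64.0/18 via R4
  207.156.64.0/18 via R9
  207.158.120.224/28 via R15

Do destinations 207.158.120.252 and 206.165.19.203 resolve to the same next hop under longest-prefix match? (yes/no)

no

207.158.120.252: longest match 207.158.64.0/18 -> R4
206.165.19.203: longest match 206.0.0.0/7 -> R17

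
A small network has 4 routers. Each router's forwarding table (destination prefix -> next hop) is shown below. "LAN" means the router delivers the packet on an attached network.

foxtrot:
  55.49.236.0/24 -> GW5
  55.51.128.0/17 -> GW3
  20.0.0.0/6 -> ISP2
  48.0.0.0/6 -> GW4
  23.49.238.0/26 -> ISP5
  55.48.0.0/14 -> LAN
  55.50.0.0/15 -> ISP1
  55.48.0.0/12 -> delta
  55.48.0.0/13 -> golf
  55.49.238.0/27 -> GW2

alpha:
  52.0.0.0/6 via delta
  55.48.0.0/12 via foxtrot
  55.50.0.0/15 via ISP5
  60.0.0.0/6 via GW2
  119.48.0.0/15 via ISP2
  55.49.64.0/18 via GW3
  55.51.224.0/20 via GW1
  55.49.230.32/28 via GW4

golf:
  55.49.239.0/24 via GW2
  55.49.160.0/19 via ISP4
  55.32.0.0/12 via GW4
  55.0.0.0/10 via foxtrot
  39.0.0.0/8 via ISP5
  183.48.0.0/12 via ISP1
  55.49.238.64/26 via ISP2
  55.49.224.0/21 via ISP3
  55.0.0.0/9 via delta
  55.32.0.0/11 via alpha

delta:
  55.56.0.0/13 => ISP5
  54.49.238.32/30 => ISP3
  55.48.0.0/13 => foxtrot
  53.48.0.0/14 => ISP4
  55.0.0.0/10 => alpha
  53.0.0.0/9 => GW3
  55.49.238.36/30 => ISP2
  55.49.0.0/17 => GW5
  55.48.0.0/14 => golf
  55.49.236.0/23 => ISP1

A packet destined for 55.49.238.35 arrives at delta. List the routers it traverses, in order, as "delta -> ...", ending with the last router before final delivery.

At delta: longest match for 55.49.238.35 is 55.48.0.0/14 -> golf
At golf: longest match for 55.49.238.35 is 55.32.0.0/11 -> alpha
At alpha: longest match for 55.49.238.35 is 55.48.0.0/12 -> foxtrot
At foxtrot: longest match for 55.49.238.35 is 55.48.0.0/14 -> LAN

delta -> golf -> alpha -> foxtrot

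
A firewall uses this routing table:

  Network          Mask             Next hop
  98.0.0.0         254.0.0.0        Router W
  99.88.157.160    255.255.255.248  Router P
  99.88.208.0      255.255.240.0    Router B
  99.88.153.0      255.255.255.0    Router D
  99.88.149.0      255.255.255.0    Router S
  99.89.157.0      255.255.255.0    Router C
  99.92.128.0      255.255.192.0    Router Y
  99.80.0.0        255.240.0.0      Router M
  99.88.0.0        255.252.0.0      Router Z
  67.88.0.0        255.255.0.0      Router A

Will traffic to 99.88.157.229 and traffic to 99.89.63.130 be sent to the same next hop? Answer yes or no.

99.88.157.229: longest match 99.88.0.0/14 -> Router Z
99.89.63.130: longest match 99.88.0.0/14 -> Router Z

yes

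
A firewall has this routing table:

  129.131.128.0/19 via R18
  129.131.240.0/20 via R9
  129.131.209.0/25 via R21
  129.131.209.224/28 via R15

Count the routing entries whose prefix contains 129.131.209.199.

0

No listed prefix contains 129.131.209.199.
Total matching entries: 0.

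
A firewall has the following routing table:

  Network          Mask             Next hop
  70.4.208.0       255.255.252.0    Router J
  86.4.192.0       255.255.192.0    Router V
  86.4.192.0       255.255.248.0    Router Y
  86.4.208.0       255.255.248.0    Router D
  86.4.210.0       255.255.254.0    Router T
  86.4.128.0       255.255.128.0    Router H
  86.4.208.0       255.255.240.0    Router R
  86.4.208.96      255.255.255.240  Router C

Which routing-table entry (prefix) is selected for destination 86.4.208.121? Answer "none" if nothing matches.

Entries matching 86.4.208.121:
  86.4.128.0/17 (86.4.128.0 - 86.4.255.255)
  86.4.192.0/18 (86.4.192.0 - 86.4.255.255)
  86.4.208.0/20 (86.4.208.0 - 86.4.223.255)
  86.4.208.0/21 (86.4.208.0 - 86.4.215.255)
Most specific is 86.4.208.0/21.

86.4.208.0/21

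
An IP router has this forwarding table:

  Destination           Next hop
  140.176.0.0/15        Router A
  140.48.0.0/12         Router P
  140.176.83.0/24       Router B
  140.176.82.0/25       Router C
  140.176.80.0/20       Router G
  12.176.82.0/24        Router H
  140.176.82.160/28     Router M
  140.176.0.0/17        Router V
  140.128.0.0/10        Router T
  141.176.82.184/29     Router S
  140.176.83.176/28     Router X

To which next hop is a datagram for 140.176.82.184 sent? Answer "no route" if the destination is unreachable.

Router G

Routes whose prefix contains 140.176.82.184:
  140.128.0.0/10 (140.128.0.0 - 140.191.255.255) -> Router T
  140.176.0.0/15 (140.176.0.0 - 140.177.255.255) -> Router A
  140.176.0.0/17 (140.176.0.0 - 140.176.127.255) -> Router V
  140.176.80.0/20 (140.176.80.0 - 140.176.95.255) -> Router G
More-specific entries that do NOT match:
  141.176.82.184/29 (141.176.82.184 - 141.176.82.191) does not contain 140.176.82.184
  140.176.82.160/28 (140.176.82.160 - 140.176.82.175) does not contain 140.176.82.184
  140.176.83.176/28 (140.176.83.176 - 140.176.83.191) does not contain 140.176.82.184
  140.176.82.0/25 (140.176.82.0 - 140.176.82.127) does not contain 140.176.82.184
  140.176.83.0/24 (140.176.83.0 - 140.176.83.255) does not contain 140.176.82.184
  12.176.82.0/24 (12.176.82.0 - 12.176.82.255) does not contain 140.176.82.184
Longest matching prefix is /20 -> next hop Router G.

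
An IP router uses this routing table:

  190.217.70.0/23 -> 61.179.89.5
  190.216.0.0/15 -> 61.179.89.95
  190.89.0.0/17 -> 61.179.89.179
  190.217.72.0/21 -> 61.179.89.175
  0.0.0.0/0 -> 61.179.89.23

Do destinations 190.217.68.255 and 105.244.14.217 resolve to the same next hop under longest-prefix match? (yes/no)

no

190.217.68.255: longest match 190.216.0.0/15 -> 61.179.89.95
105.244.14.217: longest match 0.0.0.0/0 -> 61.179.89.23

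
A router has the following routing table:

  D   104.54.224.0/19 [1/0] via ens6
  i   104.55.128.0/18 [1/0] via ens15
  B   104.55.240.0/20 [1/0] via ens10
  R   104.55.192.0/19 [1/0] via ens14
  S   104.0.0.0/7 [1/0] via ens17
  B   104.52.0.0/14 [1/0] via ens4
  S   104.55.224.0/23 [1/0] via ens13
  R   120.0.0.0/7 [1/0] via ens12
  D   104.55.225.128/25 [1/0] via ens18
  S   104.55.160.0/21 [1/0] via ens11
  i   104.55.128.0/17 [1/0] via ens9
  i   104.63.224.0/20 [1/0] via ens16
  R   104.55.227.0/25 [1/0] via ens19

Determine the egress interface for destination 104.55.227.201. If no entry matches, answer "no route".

ens9

Routes whose prefix contains 104.55.227.201:
  104.0.0.0/7 (104.0.0.0 - 105.255.255.255) -> ens17
  104.52.0.0/14 (104.52.0.0 - 104.55.255.255) -> ens4
  104.55.128.0/17 (104.55.128.0 - 104.55.255.255) -> ens9
More-specific entries that do NOT match:
  104.55.225.128/25 (104.55.225.128 - 104.55.225.255) does not contain 104.55.227.201
  104.55.227.0/25 (104.55.227.0 - 104.55.227.127) does not contain 104.55.227.201
  104.55.224.0/23 (104.55.224.0 - 104.55.225.255) does not contain 104.55.227.201
  104.55.160.0/21 (104.55.160.0 - 104.55.167.255) does not contain 104.55.227.201
  104.55.240.0/20 (104.55.240.0 - 104.55.255.255) does not contain 104.55.227.201
  104.63.224.0/20 (104.63.224.0 - 104.63.239.255) does not contain 104.55.227.201
  104.54.224.0/19 (104.54.224.0 - 104.54.255.255) does not contain 104.55.227.201
  104.55.192.0/19 (104.55.192.0 - 104.55.223.255) does not contain 104.55.227.201
  104.55.128.0/18 (104.55.128.0 - 104.55.191.255) does not contain 104.55.227.201
Longest matching prefix is /17 -> interface ens9.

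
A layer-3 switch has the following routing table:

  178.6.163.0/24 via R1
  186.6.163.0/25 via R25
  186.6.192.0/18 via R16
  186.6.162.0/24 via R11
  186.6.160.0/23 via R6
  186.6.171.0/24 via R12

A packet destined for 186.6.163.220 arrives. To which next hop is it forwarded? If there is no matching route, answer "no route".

no route

No entry's prefix contains 186.6.163.220; there is no default route.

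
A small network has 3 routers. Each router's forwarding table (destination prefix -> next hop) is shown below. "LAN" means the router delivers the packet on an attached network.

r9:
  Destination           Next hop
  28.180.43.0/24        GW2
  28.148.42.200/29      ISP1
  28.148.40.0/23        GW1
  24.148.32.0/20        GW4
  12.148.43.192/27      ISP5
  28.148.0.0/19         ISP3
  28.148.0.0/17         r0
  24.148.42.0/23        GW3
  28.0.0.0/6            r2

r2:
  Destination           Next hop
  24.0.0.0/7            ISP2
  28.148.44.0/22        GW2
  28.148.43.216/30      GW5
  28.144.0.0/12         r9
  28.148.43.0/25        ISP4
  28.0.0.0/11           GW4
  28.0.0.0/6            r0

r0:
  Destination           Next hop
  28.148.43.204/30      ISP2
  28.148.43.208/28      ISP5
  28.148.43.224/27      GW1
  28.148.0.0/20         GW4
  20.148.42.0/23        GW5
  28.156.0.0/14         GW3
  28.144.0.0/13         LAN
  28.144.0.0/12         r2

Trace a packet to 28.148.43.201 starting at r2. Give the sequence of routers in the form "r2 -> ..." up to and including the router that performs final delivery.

r2 -> r9 -> r0

At r2: longest match for 28.148.43.201 is 28.144.0.0/12 -> r9
At r9: longest match for 28.148.43.201 is 28.148.0.0/17 -> r0
At r0: longest match for 28.148.43.201 is 28.144.0.0/13 -> LAN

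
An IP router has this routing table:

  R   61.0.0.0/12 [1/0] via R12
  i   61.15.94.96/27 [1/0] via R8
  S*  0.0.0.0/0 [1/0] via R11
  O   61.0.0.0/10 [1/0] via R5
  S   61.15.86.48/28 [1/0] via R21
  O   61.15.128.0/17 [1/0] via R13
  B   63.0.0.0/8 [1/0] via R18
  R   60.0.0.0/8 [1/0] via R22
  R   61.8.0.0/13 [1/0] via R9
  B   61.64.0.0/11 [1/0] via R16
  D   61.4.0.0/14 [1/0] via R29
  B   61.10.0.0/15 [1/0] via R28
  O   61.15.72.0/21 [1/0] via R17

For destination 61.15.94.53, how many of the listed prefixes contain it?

Prefixes containing 61.15.94.53:
  0.0.0.0/0 (default, matches everything)
  61.0.0.0/10 (61.0.0.0 - 61.63.255.255)
  61.0.0.0/12 (61.0.0.0 - 61.15.255.255)
  61.8.0.0/13 (61.8.0.0 - 61.15.255.255)
Total matching entries: 4.

4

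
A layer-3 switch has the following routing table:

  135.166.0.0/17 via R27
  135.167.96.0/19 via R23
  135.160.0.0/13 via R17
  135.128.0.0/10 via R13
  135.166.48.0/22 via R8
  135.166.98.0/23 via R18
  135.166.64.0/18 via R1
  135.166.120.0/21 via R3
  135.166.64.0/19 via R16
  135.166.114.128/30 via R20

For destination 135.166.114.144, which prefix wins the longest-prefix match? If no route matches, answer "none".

135.166.64.0/18

Entries matching 135.166.114.144:
  135.128.0.0/10 (135.128.0.0 - 135.191.255.255)
  135.160.0.0/13 (135.160.0.0 - 135.167.255.255)
  135.166.0.0/17 (135.166.0.0 - 135.166.127.255)
  135.166.64.0/18 (135.166.64.0 - 135.166.127.255)
Most specific is 135.166.64.0/18.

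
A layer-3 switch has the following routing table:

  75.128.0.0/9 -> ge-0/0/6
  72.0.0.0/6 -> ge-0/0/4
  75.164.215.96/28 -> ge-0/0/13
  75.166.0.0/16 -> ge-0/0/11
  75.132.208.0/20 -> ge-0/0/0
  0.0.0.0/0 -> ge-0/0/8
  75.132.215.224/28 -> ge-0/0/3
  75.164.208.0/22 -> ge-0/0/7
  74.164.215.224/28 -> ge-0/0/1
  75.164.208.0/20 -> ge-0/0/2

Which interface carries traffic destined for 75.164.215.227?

Routes whose prefix contains 75.164.215.227:
  0.0.0.0/0 (default, matches everything) -> ge-0/0/8
  72.0.0.0/6 (72.0.0.0 - 75.255.255.255) -> ge-0/0/4
  75.128.0.0/9 (75.128.0.0 - 75.255.255.255) -> ge-0/0/6
  75.164.208.0/20 (75.164.208.0 - 75.164.223.255) -> ge-0/0/2
More-specific entries that do NOT match:
  75.164.215.96/28 (75.164.215.96 - 75.164.215.111) does not contain 75.164.215.227
  75.132.215.224/28 (75.132.215.224 - 75.132.215.239) does not contain 75.164.215.227
  74.164.215.224/28 (74.164.215.224 - 74.164.215.239) does not contain 75.164.215.227
  75.164.208.0/22 (75.164.208.0 - 75.164.211.255) does not contain 75.164.215.227
Longest matching prefix is /20 -> interface ge-0/0/2.

ge-0/0/2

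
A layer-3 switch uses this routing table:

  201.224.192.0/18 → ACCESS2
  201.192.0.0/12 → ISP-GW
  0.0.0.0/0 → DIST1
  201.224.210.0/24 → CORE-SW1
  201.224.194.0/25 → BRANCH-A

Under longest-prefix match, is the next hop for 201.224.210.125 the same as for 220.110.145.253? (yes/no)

no

201.224.210.125: longest match 201.224.210.0/24 -> CORE-SW1
220.110.145.253: longest match 0.0.0.0/0 -> DIST1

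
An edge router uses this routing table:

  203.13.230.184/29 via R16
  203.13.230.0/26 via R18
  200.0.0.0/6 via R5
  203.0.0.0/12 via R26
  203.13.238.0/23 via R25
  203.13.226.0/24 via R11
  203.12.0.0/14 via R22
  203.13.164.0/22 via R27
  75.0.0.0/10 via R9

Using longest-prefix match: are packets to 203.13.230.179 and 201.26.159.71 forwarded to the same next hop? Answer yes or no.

203.13.230.179: longest match 203.12.0.0/14 -> R22
201.26.159.71: longest match 200.0.0.0/6 -> R5

no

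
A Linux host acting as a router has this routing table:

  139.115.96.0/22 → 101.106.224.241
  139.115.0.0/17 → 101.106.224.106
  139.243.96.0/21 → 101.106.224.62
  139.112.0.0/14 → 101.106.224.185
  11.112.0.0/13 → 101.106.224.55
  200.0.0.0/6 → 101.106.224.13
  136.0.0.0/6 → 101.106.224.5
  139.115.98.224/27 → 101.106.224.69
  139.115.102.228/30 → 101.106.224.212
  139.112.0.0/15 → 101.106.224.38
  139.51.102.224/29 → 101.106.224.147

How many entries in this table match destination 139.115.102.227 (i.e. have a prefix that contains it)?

3

Prefixes containing 139.115.102.227:
  136.0.0.0/6 (136.0.0.0 - 139.255.255.255)
  139.112.0.0/14 (139.112.0.0 - 139.115.255.255)
  139.115.0.0/17 (139.115.0.0 - 139.115.127.255)
Total matching entries: 3.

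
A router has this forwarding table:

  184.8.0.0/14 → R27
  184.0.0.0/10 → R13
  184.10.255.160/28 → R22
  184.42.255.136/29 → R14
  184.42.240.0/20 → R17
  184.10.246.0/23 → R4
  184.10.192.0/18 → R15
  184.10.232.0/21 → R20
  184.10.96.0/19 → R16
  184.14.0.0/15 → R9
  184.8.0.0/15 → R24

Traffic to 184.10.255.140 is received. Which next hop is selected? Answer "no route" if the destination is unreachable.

R15

Routes whose prefix contains 184.10.255.140:
  184.0.0.0/10 (184.0.0.0 - 184.63.255.255) -> R13
  184.8.0.0/14 (184.8.0.0 - 184.11.255.255) -> R27
  184.10.192.0/18 (184.10.192.0 - 184.10.255.255) -> R15
More-specific entries that do NOT match:
  184.42.255.136/29 (184.42.255.136 - 184.42.255.143) does not contain 184.10.255.140
  184.10.255.160/28 (184.10.255.160 - 184.10.255.175) does not contain 184.10.255.140
  184.10.246.0/23 (184.10.246.0 - 184.10.247.255) does not contain 184.10.255.140
  184.10.232.0/21 (184.10.232.0 - 184.10.239.255) does not contain 184.10.255.140
  184.42.240.0/20 (184.42.240.0 - 184.42.255.255) does not contain 184.10.255.140
  184.10.96.0/19 (184.10.96.0 - 184.10.127.255) does not contain 184.10.255.140
Longest matching prefix is /18 -> next hop R15.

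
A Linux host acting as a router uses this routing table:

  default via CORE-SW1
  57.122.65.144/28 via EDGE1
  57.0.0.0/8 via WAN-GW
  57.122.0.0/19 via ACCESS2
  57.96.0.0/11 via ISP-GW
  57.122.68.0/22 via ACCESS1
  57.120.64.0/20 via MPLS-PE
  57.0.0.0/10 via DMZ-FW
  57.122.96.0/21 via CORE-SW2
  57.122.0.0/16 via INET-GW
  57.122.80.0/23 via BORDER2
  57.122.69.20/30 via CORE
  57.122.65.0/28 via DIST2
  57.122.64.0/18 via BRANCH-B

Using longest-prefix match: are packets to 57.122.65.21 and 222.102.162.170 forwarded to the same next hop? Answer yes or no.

no

57.122.65.21: longest match 57.122.64.0/18 -> BRANCH-B
222.102.162.170: longest match 0.0.0.0/0 -> CORE-SW1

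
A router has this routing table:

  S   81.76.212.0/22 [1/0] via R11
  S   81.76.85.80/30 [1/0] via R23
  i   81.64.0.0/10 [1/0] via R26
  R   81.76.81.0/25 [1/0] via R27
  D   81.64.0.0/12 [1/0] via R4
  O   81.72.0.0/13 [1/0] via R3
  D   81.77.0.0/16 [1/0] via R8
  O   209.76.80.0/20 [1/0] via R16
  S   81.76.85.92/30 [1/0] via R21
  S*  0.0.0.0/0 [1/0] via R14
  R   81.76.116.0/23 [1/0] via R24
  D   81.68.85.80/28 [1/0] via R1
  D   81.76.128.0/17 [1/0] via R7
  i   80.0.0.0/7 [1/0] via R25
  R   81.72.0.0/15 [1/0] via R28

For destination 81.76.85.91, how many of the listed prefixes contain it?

5

Prefixes containing 81.76.85.91:
  0.0.0.0/0 (default, matches everything)
  80.0.0.0/7 (80.0.0.0 - 81.255.255.255)
  81.64.0.0/10 (81.64.0.0 - 81.127.255.255)
  81.64.0.0/12 (81.64.0.0 - 81.79.255.255)
  81.72.0.0/13 (81.72.0.0 - 81.79.255.255)
Total matching entries: 5.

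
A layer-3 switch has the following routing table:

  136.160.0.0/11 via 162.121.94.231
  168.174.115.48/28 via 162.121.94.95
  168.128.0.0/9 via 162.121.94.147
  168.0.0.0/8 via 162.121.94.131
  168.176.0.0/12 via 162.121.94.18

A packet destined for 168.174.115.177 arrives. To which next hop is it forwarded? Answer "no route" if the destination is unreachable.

Routes whose prefix contains 168.174.115.177:
  168.0.0.0/8 (168.0.0.0 - 168.255.255.255) -> 162.121.94.131
  168.128.0.0/9 (168.128.0.0 - 168.255.255.255) -> 162.121.94.147
More-specific entries that do NOT match:
  168.174.115.48/28 (168.174.115.48 - 168.174.115.63) does not contain 168.174.115.177
  168.176.0.0/12 (168.176.0.0 - 168.191.255.255) does not contain 168.174.115.177
  136.160.0.0/11 (136.160.0.0 - 136.191.255.255) does not contain 168.174.115.177
Longest matching prefix is /9 -> next hop 162.121.94.147.

162.121.94.147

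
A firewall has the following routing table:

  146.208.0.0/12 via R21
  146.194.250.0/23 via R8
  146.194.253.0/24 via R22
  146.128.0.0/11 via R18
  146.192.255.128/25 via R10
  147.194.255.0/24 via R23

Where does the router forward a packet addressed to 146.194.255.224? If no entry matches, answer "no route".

No entry's prefix contains 146.194.255.224; there is no default route.

no route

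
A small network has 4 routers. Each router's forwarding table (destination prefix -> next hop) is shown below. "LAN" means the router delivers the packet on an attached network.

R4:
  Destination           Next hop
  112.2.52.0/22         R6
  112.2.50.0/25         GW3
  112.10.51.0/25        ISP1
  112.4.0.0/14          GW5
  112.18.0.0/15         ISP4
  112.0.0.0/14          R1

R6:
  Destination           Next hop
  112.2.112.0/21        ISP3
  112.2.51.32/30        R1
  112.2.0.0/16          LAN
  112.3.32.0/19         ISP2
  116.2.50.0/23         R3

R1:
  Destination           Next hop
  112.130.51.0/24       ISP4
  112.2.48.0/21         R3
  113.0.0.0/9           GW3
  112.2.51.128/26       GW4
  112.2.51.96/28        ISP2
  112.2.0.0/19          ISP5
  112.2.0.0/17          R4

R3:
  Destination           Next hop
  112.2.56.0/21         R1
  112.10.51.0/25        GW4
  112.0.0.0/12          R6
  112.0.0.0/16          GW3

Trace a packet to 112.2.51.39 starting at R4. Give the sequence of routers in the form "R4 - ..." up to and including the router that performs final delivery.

R4 - R1 - R3 - R6

At R4: longest match for 112.2.51.39 is 112.0.0.0/14 -> R1
At R1: longest match for 112.2.51.39 is 112.2.48.0/21 -> R3
At R3: longest match for 112.2.51.39 is 112.0.0.0/12 -> R6
At R6: longest match for 112.2.51.39 is 112.2.0.0/16 -> LAN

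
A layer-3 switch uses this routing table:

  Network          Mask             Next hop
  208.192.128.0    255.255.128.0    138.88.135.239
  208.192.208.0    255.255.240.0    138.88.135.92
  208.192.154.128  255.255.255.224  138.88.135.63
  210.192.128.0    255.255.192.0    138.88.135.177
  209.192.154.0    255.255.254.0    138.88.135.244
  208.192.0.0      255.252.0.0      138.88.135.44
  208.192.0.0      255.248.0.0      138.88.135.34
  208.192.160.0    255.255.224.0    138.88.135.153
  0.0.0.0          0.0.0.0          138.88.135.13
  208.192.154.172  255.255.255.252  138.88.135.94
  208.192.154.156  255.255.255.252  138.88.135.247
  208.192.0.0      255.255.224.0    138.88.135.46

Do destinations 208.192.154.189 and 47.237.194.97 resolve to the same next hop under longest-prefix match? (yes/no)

no

208.192.154.189: longest match 208.192.128.0/17 -> 138.88.135.239
47.237.194.97: longest match 0.0.0.0/0 -> 138.88.135.13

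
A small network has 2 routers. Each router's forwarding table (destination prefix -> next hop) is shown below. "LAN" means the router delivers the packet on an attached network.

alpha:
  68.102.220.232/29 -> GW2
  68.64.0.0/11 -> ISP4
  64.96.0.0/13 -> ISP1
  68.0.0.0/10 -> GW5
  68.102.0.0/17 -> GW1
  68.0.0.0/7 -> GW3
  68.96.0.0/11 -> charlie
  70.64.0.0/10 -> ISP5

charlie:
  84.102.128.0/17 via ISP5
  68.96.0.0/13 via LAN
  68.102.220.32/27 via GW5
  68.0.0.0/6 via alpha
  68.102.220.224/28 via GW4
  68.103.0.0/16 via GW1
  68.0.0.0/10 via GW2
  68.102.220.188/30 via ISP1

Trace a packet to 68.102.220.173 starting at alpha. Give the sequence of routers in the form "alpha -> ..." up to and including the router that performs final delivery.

alpha -> charlie

At alpha: longest match for 68.102.220.173 is 68.96.0.0/11 -> charlie
At charlie: longest match for 68.102.220.173 is 68.96.0.0/13 -> LAN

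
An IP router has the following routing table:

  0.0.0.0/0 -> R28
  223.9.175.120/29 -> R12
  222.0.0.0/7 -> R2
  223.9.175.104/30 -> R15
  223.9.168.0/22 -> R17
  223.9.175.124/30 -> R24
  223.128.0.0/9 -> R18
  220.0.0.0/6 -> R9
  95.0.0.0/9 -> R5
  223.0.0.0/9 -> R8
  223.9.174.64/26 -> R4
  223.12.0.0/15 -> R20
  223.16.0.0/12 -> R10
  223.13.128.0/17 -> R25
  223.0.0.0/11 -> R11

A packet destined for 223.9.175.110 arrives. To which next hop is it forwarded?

Routes whose prefix contains 223.9.175.110:
  0.0.0.0/0 (default, matches everything) -> R28
  220.0.0.0/6 (220.0.0.0 - 223.255.255.255) -> R9
  222.0.0.0/7 (222.0.0.0 - 223.255.255.255) -> R2
  223.0.0.0/9 (223.0.0.0 - 223.127.255.255) -> R8
  223.0.0.0/11 (223.0.0.0 - 223.31.255.255) -> R11
More-specific entries that do NOT match:
  223.9.175.104/30 (223.9.175.104 - 223.9.175.107) does not contain 223.9.175.110
  223.9.175.124/30 (223.9.175.124 - 223.9.175.127) does not contain 223.9.175.110
  223.9.175.120/29 (223.9.175.120 - 223.9.175.127) does not contain 223.9.175.110
  223.9.174.64/26 (223.9.174.64 - 223.9.174.127) does not contain 223.9.175.110
  223.9.168.0/22 (223.9.168.0 - 223.9.171.255) does not contain 223.9.175.110
  223.13.128.0/17 (223.13.128.0 - 223.13.255.255) does not contain 223.9.175.110
  223.12.0.0/15 (223.12.0.0 - 223.13.255.255) does not contain 223.9.175.110
  223.16.0.0/12 (223.16.0.0 - 223.31.255.255) does not contain 223.9.175.110
Longest matching prefix is /11 -> next hop R11.

R11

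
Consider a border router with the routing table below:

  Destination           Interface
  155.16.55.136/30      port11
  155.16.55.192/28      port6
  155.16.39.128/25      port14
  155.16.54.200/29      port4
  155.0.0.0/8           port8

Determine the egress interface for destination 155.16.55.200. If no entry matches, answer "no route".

port6

Routes whose prefix contains 155.16.55.200:
  155.0.0.0/8 (155.0.0.0 - 155.255.255.255) -> port8
  155.16.55.192/28 (155.16.55.192 - 155.16.55.207) -> port6
More-specific entries that do NOT match:
  155.16.55.136/30 (155.16.55.136 - 155.16.55.139) does not contain 155.16.55.200
  155.16.54.200/29 (155.16.54.200 - 155.16.54.207) does not contain 155.16.55.200
Longest matching prefix is /28 -> interface port6.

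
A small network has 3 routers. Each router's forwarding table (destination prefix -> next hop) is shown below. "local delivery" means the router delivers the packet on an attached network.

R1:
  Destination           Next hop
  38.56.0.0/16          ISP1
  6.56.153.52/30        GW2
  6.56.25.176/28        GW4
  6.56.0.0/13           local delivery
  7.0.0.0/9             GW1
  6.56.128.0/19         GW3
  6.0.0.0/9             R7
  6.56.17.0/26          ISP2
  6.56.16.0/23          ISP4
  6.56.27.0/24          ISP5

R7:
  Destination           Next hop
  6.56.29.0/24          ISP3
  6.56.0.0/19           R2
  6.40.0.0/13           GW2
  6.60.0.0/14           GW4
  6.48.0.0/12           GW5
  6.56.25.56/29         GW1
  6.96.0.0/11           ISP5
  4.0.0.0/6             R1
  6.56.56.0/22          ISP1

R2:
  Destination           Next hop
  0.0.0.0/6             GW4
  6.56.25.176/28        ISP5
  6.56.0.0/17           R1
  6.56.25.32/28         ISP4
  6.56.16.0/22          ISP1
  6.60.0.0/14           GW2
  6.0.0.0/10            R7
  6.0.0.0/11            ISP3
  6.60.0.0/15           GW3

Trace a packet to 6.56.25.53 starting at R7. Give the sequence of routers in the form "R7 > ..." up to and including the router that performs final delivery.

At R7: longest match for 6.56.25.53 is 6.56.0.0/19 -> R2
At R2: longest match for 6.56.25.53 is 6.56.0.0/17 -> R1
At R1: longest match for 6.56.25.53 is 6.56.0.0/13 -> local delivery

R7 > R2 > R1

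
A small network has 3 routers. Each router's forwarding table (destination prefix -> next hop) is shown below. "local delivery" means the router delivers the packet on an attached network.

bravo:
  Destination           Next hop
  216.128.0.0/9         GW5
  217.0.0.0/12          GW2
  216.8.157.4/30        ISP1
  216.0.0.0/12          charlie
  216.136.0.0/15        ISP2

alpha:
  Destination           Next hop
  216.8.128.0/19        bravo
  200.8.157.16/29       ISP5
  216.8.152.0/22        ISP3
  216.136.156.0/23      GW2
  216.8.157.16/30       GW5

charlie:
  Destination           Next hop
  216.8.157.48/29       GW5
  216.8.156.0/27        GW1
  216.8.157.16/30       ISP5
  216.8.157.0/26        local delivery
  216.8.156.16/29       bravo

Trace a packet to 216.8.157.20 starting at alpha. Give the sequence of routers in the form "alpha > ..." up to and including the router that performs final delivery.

At alpha: longest match for 216.8.157.20 is 216.8.128.0/19 -> bravo
At bravo: longest match for 216.8.157.20 is 216.0.0.0/12 -> charlie
At charlie: longest match for 216.8.157.20 is 216.8.157.0/26 -> local delivery

alpha > bravo > charlie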